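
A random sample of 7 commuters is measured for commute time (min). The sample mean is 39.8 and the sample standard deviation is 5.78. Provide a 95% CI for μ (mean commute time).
(34.45, 45.15)

t-interval (σ unknown):
df = n - 1 = 6
t* = 2.447 for 95% confidence

Margin of error = t* · s/√n = 2.447 · 5.78/√7 = 5.35

CI: (34.45, 45.15)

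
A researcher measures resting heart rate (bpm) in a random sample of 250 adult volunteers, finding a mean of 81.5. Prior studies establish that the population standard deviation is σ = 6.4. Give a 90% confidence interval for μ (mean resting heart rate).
(80.83, 82.17)

z-interval (σ known):
z* = 1.645 for 90% confidence

Margin of error = z* · σ/√n = 1.645 · 6.4/√250 = 0.67

CI: (81.5 - 0.67, 81.5 + 0.67) = (80.83, 82.17)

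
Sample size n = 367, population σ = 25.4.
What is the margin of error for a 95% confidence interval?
Margin of error = 2.60

Margin of error = z* · σ/√n
= 1.960 · 25.4/√367
= 1.960 · 25.4/19.1572
= 2.60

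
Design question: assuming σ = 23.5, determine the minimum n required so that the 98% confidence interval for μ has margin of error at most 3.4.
n ≥ 259

For margin E ≤ 3.4:
n ≥ (z* · σ / E)²
n ≥ (2.326 · 23.5 / 3.4)²
n ≥ 258.46

Minimum n = 259 (rounding up)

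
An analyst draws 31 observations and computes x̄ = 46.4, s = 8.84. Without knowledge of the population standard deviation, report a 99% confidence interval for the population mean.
(42.03, 50.77)

t-interval (σ unknown):
df = n - 1 = 30
t* = 2.750 for 99% confidence

Margin of error = t* · s/√n = 2.750 · 8.84/√31 = 4.37

CI: (42.03, 50.77)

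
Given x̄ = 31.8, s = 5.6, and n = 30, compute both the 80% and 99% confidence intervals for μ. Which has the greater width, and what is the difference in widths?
99% CI is wider by 2.96

df = 29
80% CI: t* = 1.311, (30.46, 33.14), width = 2 · t* · s/√n = 2.68
99% CI: t* = 2.756, (28.98, 34.62), width = 2 · t* · s/√n = 5.64

The 99% CI is wider by 5.64 - 2.68 = 2.96.
Higher confidence requires a wider interval.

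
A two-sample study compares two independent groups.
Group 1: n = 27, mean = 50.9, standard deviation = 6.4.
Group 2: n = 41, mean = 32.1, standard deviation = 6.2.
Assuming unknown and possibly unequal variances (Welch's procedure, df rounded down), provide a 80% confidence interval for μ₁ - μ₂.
(16.77, 20.83)

Difference: x̄₁ - x̄₂ = 18.80
SE = √(s₁²/n₁ + s₂²/n₂) = √(6.4²/27 + 6.2²/41) = 1.5667
df = 54.53 → 54 (Welch–Satterthwaite, rounded down)
t* = 1.297

CI: 18.80 ± 1.297 · 1.5667 = 18.80 ± 2.03 = (16.77, 20.83)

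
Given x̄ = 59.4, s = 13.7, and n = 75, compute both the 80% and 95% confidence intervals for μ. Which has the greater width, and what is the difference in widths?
95% CI is wider by 2.22

df = 74
80% CI: t* = 1.293, (57.35, 61.45), width = 2 · t* · s/√n = 4.09
95% CI: t* = 1.993, (56.25, 62.55), width = 2 · t* · s/√n = 6.31

The 95% CI is wider by 6.31 - 4.09 = 2.22.
Higher confidence requires a wider interval.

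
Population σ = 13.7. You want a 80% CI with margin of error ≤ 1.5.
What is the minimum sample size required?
n ≥ 138

For margin E ≤ 1.5:
n ≥ (z* · σ / E)²
n ≥ (1.282 · 13.7 / 1.5)²
n ≥ 137.10

Minimum n = 138 (rounding up)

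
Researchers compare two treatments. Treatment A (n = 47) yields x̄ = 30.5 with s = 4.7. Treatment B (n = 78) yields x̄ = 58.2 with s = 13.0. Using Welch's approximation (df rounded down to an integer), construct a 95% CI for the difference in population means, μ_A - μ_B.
(-30.92, -24.48)

Difference: x̄₁ - x̄₂ = -27.70
SE = √(s₁²/n₁ + s₂²/n₂) = √(4.7²/47 + 13.0²/78) = 1.6238
df = 105.70 → 105 (Welch–Satterthwaite, rounded down)
t* = 1.983

CI: -27.70 ± 1.983 · 1.6238 = -27.70 ± 3.22 = (-30.92, -24.48)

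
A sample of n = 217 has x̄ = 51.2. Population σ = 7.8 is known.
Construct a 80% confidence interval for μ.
(50.52, 51.88)

z-interval (σ known):
z* = 1.282 for 80% confidence

Margin of error = z* · σ/√n = 1.282 · 7.8/√217 = 0.68

CI: (51.2 - 0.68, 51.2 + 0.68) = (50.52, 51.88)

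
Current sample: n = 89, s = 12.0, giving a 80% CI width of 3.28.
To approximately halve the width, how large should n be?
n ≈ 356

CI width ∝ 1/√n
To reduce width by factor 2, need √n to grow by 2 → need 2² = 4 times as many samples.

Current: n = 89, width = 3.28
New: n = 356, width ≈ 1.63

Width reduced by factor of 3.28/1.63 = 2.01.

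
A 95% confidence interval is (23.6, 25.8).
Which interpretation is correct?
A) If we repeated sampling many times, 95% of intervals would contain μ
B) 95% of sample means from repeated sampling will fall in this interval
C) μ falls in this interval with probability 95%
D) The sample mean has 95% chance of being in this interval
A

A) Correct — this is the frequentist long-run coverage interpretation.
B) Wrong — coverage applies to intervals containing μ, not to future x̄ values.
C) Wrong — μ is fixed; the randomness lives in the interval, not in μ.
D) Wrong — x̄ is observed and sits in the interval by construction.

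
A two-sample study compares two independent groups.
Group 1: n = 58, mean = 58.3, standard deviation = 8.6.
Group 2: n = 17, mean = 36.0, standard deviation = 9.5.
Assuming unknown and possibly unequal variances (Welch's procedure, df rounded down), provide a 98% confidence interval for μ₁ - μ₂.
(15.91, 28.69)

Difference: x̄₁ - x̄₂ = 22.30
SE = √(s₁²/n₁ + s₂²/n₂) = √(8.6²/58 + 9.5²/17) = 2.5659
df = 24.22 → 24 (Welch–Satterthwaite, rounded down)
t* = 2.492

CI: 22.30 ± 2.492 · 2.5659 = 22.30 ± 6.39 = (15.91, 28.69)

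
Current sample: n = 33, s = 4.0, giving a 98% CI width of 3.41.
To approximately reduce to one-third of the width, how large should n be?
n ≈ 297

CI width ∝ 1/√n
To reduce width by factor 3, need √n to grow by 3 → need 3² = 9 times as many samples.

Current: n = 33, width = 3.41
New: n = 297, width ≈ 1.09

Width reduced by factor of 3.41/1.09 = 3.13.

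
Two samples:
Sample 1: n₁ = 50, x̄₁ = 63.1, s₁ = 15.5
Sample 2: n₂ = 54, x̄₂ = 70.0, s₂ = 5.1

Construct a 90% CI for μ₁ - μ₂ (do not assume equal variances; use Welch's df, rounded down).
(-10.74, -3.06)

Difference: x̄₁ - x̄₂ = -6.90
SE = √(s₁²/n₁ + s₂²/n₂) = √(15.5²/50 + 5.1²/54) = 2.2993
df = 58.77 → 58 (Welch–Satterthwaite, rounded down)
t* = 1.672

CI: -6.90 ± 1.672 · 2.2993 = -6.90 ± 3.84 = (-10.74, -3.06)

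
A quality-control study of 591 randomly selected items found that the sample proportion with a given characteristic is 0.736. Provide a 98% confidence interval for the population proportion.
(0.694, 0.778)

Proportion CI:
SE = √(p̂(1-p̂)/n) = √(0.736 · 0.264 / 591) = 0.01813

z* = 2.326
Margin = z* · SE = 2.326 · 0.01813 = 0.0422

CI: 0.736 ± 0.0422 = (0.694, 0.778)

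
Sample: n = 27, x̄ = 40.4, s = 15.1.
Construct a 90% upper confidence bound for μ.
μ ≤ 44.22

Upper bound (one-sided):
t* = 1.315 (one-sided for 90%)
Upper bound = x̄ + t* · s/√n = 40.4 + 1.315 · 15.1/√27 = 44.22

We are 90% confident that μ ≤ 44.22.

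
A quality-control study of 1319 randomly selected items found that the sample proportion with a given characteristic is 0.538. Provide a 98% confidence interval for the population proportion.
(0.506, 0.570)

Proportion CI:
SE = √(p̂(1-p̂)/n) = √(0.538 · 0.462 / 1319) = 0.01373

z* = 2.326
Margin = z* · SE = 2.326 · 0.01373 = 0.0319

CI: 0.538 ± 0.0319 = (0.506, 0.570)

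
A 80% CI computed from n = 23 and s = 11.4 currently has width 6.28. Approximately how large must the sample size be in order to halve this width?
n ≈ 92

CI width ∝ 1/√n
To reduce width by factor 2, need √n to grow by 2 → need 2² = 4 times as many samples.

Current: n = 23, width = 6.28
New: n = 92, width ≈ 3.07

Width reduced by factor of 6.28/3.07 = 2.05.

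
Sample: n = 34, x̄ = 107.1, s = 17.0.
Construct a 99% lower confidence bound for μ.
μ ≥ 99.97

Lower bound (one-sided):
t* = 2.445 (one-sided for 99%)
Lower bound = x̄ - t* · s/√n = 107.1 - 2.445 · 17.0/√34 = 99.97

We are 99% confident that μ ≥ 99.97.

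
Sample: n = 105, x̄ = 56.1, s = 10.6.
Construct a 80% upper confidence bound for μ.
μ ≤ 56.97

Upper bound (one-sided):
t* = 0.845 (one-sided for 80%)
Upper bound = x̄ + t* · s/√n = 56.1 + 0.845 · 10.6/√105 = 56.97

We are 80% confident that μ ≤ 56.97.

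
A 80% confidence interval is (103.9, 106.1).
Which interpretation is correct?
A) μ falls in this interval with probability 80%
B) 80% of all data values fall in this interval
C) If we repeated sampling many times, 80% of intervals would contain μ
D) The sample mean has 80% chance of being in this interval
C

A) Wrong — μ is fixed; the randomness lives in the interval, not in μ.
B) Wrong — a CI is about the parameter μ, not individual data values.
C) Correct — this is the frequentist long-run coverage interpretation.
D) Wrong — x̄ is observed and sits in the interval by construction.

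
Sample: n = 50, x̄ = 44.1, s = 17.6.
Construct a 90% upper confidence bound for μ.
μ ≤ 47.33

Upper bound (one-sided):
t* = 1.299 (one-sided for 90%)
Upper bound = x̄ + t* · s/√n = 44.1 + 1.299 · 17.6/√50 = 47.33

We are 90% confident that μ ≤ 47.33.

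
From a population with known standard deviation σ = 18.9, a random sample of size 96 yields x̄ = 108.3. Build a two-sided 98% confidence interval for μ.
(103.81, 112.79)

z-interval (σ known):
z* = 2.326 for 98% confidence

Margin of error = z* · σ/√n = 2.326 · 18.9/√96 = 4.49

CI: (108.3 - 4.49, 108.3 + 4.49) = (103.81, 112.79)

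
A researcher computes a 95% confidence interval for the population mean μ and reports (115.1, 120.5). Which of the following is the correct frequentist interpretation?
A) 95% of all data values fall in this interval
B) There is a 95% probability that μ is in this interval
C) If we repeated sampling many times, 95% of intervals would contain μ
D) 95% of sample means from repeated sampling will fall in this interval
C

A) Wrong — a CI is about the parameter μ, not individual data values.
B) Wrong — μ is fixed; the randomness lives in the interval, not in μ.
C) Correct — this is the frequentist long-run coverage interpretation.
D) Wrong — coverage applies to intervals containing μ, not to future x̄ values.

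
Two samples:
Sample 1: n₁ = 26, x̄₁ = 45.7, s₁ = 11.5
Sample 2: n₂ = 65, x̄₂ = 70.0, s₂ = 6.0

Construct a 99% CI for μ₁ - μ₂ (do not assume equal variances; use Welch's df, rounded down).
(-30.83, -17.77)

Difference: x̄₁ - x̄₂ = -24.30
SE = √(s₁²/n₁ + s₂²/n₂) = √(11.5²/26 + 6.0²/65) = 2.3749
df = 30.60 → 30 (Welch–Satterthwaite, rounded down)
t* = 2.750

CI: -24.30 ± 2.750 · 2.3749 = -24.30 ± 6.53 = (-30.83, -17.77)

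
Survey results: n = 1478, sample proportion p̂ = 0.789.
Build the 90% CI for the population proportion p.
(0.772, 0.806)

Proportion CI:
SE = √(p̂(1-p̂)/n) = √(0.789 · 0.211 / 1478) = 0.01061

z* = 1.645
Margin = z* · SE = 1.645 · 0.01061 = 0.0175

CI: 0.789 ± 0.0175 = (0.772, 0.806)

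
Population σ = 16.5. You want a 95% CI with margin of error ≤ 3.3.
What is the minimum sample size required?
n ≥ 97

For margin E ≤ 3.3:
n ≥ (z* · σ / E)²
n ≥ (1.960 · 16.5 / 3.3)²
n ≥ 96.04

Minimum n = 97 (rounding up)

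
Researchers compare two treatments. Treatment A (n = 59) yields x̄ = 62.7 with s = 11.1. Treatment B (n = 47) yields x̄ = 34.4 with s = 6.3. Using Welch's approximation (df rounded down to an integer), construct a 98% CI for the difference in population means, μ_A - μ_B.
(24.25, 32.35)

Difference: x̄₁ - x̄₂ = 28.30
SE = √(s₁²/n₁ + s₂²/n₂) = √(11.1²/59 + 6.3²/47) = 1.7125
df = 94.84 → 94 (Welch–Satterthwaite, rounded down)
t* = 2.367

CI: 28.30 ± 2.367 · 1.7125 = 28.30 ± 4.05 = (24.25, 32.35)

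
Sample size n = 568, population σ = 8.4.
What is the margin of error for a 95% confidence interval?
Margin of error = 0.69

Margin of error = z* · σ/√n
= 1.960 · 8.4/√568
= 1.960 · 8.4/23.8328
= 0.69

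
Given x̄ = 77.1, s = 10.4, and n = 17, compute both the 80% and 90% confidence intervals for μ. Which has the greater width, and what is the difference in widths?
90% CI is wider by 2.07

df = 16
80% CI: t* = 1.337, (73.73, 80.47), width = 2 · t* · s/√n = 6.74
90% CI: t* = 1.746, (72.70, 81.50), width = 2 · t* · s/√n = 8.81

The 90% CI is wider by 8.81 - 6.74 = 2.07.
Higher confidence requires a wider interval.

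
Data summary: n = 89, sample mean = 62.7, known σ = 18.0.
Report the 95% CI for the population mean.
(58.96, 66.44)

z-interval (σ known):
z* = 1.960 for 95% confidence

Margin of error = z* · σ/√n = 1.960 · 18.0/√89 = 3.74

CI: (62.7 - 3.74, 62.7 + 3.74) = (58.96, 66.44)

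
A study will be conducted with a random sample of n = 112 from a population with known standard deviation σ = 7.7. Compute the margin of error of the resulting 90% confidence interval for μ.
Margin of error = 1.20

Margin of error = z* · σ/√n
= 1.645 · 7.7/√112
= 1.645 · 7.7/10.5830
= 1.20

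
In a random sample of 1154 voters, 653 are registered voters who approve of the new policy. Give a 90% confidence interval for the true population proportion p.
(0.542, 0.590)

Proportion CI:
p̂ = 653/1154 = 0.56586
SE = √(p̂(1-p̂)/n) = √(0.56586 · 0.43414 / 1154) = 0.01459

z* = 1.645
Margin = z* · SE = 1.645 · 0.01459 = 0.0240

CI: 0.56586 ± 0.0240 = (0.542, 0.590)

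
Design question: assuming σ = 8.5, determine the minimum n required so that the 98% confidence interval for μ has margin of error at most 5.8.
n ≥ 12

For margin E ≤ 5.8:
n ≥ (z* · σ / E)²
n ≥ (2.326 · 8.5 / 5.8)²
n ≥ 11.62

Minimum n = 12 (rounding up)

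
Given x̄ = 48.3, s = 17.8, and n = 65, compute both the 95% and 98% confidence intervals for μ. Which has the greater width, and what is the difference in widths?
98% CI is wider by 1.72

df = 64
95% CI: t* = 1.998, (43.89, 52.71), width = 2 · t* · s/√n = 8.82
98% CI: t* = 2.386, (43.03, 53.57), width = 2 · t* · s/√n = 10.54

The 98% CI is wider by 10.54 - 8.82 = 1.72.
Higher confidence requires a wider interval.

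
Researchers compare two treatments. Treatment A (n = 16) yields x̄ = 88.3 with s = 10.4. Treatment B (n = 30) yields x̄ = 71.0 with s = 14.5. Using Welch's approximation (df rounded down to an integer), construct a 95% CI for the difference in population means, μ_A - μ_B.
(9.79, 24.81)

Difference: x̄₁ - x̄₂ = 17.30
SE = √(s₁²/n₁ + s₂²/n₂) = √(10.4²/16 + 14.5²/30) = 3.7106
df = 39.99 → 39 (Welch–Satterthwaite, rounded down)
t* = 2.023

CI: 17.30 ± 2.023 · 3.7106 = 17.30 ± 7.51 = (9.79, 24.81)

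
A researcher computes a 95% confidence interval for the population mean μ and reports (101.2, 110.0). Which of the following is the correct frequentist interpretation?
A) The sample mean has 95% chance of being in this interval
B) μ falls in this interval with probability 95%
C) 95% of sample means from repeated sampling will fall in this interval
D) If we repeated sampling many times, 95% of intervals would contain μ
D

A) Wrong — x̄ is observed and sits in the interval by construction.
B) Wrong — μ is fixed; the randomness lives in the interval, not in μ.
C) Wrong — coverage applies to intervals containing μ, not to future x̄ values.
D) Correct — this is the frequentist long-run coverage interpretation.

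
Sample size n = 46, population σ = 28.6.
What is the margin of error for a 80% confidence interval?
Margin of error = 5.41

Margin of error = z* · σ/√n
= 1.282 · 28.6/√46
= 1.282 · 28.6/6.7823
= 5.41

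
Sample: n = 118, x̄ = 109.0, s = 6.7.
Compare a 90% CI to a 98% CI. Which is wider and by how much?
98% CI is wider by 0.86

df = 117
90% CI: t* = 1.658, (107.98, 110.02), width = 2 · t* · s/√n = 2.05
98% CI: t* = 2.359, (107.55, 110.45), width = 2 · t* · s/√n = 2.91

The 98% CI is wider by 2.91 - 2.05 = 0.86.
Higher confidence requires a wider interval.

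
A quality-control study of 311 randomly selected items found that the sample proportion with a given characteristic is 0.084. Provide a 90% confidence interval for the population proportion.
(0.058, 0.110)

Proportion CI:
SE = √(p̂(1-p̂)/n) = √(0.084 · 0.916 / 311) = 0.01573

z* = 1.645
Margin = z* · SE = 1.645 · 0.01573 = 0.0259

CI: 0.084 ± 0.0259 = (0.058, 0.110)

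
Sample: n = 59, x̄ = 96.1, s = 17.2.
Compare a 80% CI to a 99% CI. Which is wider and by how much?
99% CI is wider by 6.13

df = 58
80% CI: t* = 1.296, (93.20, 99.00), width = 2 · t* · s/√n = 5.80
99% CI: t* = 2.663, (90.14, 102.06), width = 2 · t* · s/√n = 11.93

The 99% CI is wider by 11.93 - 5.80 = 6.13.
Higher confidence requires a wider interval.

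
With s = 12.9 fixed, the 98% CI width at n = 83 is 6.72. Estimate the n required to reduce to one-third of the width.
n ≈ 747

CI width ∝ 1/√n
To reduce width by factor 3, need √n to grow by 3 → need 3² = 9 times as many samples.

Current: n = 83, width = 6.72
New: n = 747, width ≈ 2.20

Width reduced by factor of 6.72/2.20 = 3.05.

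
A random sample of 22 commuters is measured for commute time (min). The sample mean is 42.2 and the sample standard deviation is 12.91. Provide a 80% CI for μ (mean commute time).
(38.56, 45.84)

t-interval (σ unknown):
df = n - 1 = 21
t* = 1.323 for 80% confidence

Margin of error = t* · s/√n = 1.323 · 12.91/√22 = 3.64

CI: (38.56, 45.84)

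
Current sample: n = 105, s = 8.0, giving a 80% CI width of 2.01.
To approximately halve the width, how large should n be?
n ≈ 420

CI width ∝ 1/√n
To reduce width by factor 2, need √n to grow by 2 → need 2² = 4 times as many samples.

Current: n = 105, width = 2.01
New: n = 420, width ≈ 1.00

Width reduced by factor of 2.01/1.00 = 2.01.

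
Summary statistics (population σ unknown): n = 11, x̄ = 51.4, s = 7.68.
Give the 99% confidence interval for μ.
(44.06, 58.74)

t-interval (σ unknown):
df = n - 1 = 10
t* = 3.169 for 99% confidence

Margin of error = t* · s/√n = 3.169 · 7.68/√11 = 7.34

CI: (44.06, 58.74)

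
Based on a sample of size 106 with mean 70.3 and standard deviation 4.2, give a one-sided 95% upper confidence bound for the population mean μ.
μ ≤ 70.98

Upper bound (one-sided):
t* = 1.659 (one-sided for 95%)
Upper bound = x̄ + t* · s/√n = 70.3 + 1.659 · 4.2/√106 = 70.98

We are 95% confident that μ ≤ 70.98.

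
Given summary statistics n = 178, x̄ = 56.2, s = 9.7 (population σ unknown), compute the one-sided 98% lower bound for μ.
μ ≥ 54.70

Lower bound (one-sided):
t* = 2.069 (one-sided for 98%)
Lower bound = x̄ - t* · s/√n = 56.2 - 2.069 · 9.7/√178 = 54.70

We are 98% confident that μ ≥ 54.70.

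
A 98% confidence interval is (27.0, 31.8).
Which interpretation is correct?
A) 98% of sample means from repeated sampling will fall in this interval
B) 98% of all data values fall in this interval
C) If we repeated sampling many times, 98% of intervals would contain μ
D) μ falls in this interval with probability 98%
C

A) Wrong — coverage applies to intervals containing μ, not to future x̄ values.
B) Wrong — a CI is about the parameter μ, not individual data values.
C) Correct — this is the frequentist long-run coverage interpretation.
D) Wrong — μ is fixed; the randomness lives in the interval, not in μ.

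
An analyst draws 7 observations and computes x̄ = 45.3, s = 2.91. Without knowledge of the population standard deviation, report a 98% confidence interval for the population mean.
(41.84, 48.76)

t-interval (σ unknown):
df = n - 1 = 6
t* = 3.143 for 98% confidence

Margin of error = t* · s/√n = 3.143 · 2.91/√7 = 3.46

CI: (41.84, 48.76)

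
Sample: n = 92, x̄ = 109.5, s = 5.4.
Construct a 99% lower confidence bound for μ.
μ ≥ 108.17

Lower bound (one-sided):
t* = 2.368 (one-sided for 99%)
Lower bound = x̄ - t* · s/√n = 109.5 - 2.368 · 5.4/√92 = 108.17

We are 99% confident that μ ≥ 108.17.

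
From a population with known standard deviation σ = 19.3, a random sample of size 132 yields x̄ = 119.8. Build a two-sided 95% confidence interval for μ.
(116.51, 123.09)

z-interval (σ known):
z* = 1.960 for 95% confidence

Margin of error = z* · σ/√n = 1.960 · 19.3/√132 = 3.29

CI: (119.8 - 3.29, 119.8 + 3.29) = (116.51, 123.09)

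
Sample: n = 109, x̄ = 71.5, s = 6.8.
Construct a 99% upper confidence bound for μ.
μ ≤ 73.04

Upper bound (one-sided):
t* = 2.361 (one-sided for 99%)
Upper bound = x̄ + t* · s/√n = 71.5 + 2.361 · 6.8/√109 = 73.04

We are 99% confident that μ ≤ 73.04.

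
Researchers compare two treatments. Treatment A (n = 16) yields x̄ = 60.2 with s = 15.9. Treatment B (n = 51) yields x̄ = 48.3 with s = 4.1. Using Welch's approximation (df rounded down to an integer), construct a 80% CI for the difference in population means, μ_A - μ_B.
(6.51, 17.29)

Difference: x̄₁ - x̄₂ = 11.90
SE = √(s₁²/n₁ + s₂²/n₂) = √(15.9²/16 + 4.1²/51) = 4.0162
df = 15.63 → 15 (Welch–Satterthwaite, rounded down)
t* = 1.341

CI: 11.90 ± 1.341 · 4.0162 = 11.90 ± 5.39 = (6.51, 17.29)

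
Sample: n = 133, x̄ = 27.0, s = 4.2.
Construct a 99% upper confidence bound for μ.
μ ≤ 27.86

Upper bound (one-sided):
t* = 2.355 (one-sided for 99%)
Upper bound = x̄ + t* · s/√n = 27.0 + 2.355 · 4.2/√133 = 27.86

We are 99% confident that μ ≤ 27.86.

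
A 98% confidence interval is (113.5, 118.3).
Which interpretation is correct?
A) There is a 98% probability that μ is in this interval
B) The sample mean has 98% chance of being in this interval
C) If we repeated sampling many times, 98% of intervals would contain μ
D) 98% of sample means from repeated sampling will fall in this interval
C

A) Wrong — μ is fixed; the randomness lives in the interval, not in μ.
B) Wrong — x̄ is observed and sits in the interval by construction.
C) Correct — this is the frequentist long-run coverage interpretation.
D) Wrong — coverage applies to intervals containing μ, not to future x̄ values.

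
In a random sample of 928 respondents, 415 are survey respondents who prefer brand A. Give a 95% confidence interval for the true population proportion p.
(0.415, 0.479)

Proportion CI:
p̂ = 415/928 = 0.44720
SE = √(p̂(1-p̂)/n) = √(0.44720 · 0.55280 / 928) = 0.01632

z* = 1.960
Margin = z* · SE = 1.960 · 0.01632 = 0.0320

CI: 0.44720 ± 0.0320 = (0.415, 0.479)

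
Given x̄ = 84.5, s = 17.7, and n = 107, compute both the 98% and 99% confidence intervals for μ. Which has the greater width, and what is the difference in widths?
99% CI is wider by 0.90

df = 106
98% CI: t* = 2.362, (80.46, 88.54), width = 2 · t* · s/√n = 8.08
99% CI: t* = 2.623, (80.01, 88.99), width = 2 · t* · s/√n = 8.98

The 99% CI is wider by 8.98 - 8.08 = 0.90.
Higher confidence requires a wider interval.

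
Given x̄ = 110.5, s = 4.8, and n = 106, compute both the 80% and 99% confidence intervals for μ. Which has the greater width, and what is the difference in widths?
99% CI is wider by 1.25

df = 105
80% CI: t* = 1.290, (109.90, 111.10), width = 2 · t* · s/√n = 1.20
99% CI: t* = 2.623, (109.28, 111.72), width = 2 · t* · s/√n = 2.45

The 99% CI is wider by 2.45 - 1.20 = 1.25.
Higher confidence requires a wider interval.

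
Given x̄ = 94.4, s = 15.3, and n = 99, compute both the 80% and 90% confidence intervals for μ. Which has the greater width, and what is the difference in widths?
90% CI is wider by 1.14

df = 98
80% CI: t* = 1.290, (92.42, 96.38), width = 2 · t* · s/√n = 3.97
90% CI: t* = 1.661, (91.85, 96.95), width = 2 · t* · s/√n = 5.11

The 90% CI is wider by 5.11 - 3.97 = 1.14.
Higher confidence requires a wider interval.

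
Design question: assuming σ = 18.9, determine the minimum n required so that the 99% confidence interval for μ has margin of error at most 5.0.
n ≥ 95

For margin E ≤ 5.0:
n ≥ (z* · σ / E)²
n ≥ (2.576 · 18.9 / 5.0)²
n ≥ 94.81

Minimum n = 95 (rounding up)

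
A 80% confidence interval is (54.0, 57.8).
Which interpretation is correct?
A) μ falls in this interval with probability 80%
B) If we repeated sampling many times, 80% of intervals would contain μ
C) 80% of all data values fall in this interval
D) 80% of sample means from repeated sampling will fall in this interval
B

A) Wrong — μ is fixed; the randomness lives in the interval, not in μ.
B) Correct — this is the frequentist long-run coverage interpretation.
C) Wrong — a CI is about the parameter μ, not individual data values.
D) Wrong — coverage applies to intervals containing μ, not to future x̄ values.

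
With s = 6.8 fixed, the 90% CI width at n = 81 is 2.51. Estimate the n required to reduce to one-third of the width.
n ≈ 729

CI width ∝ 1/√n
To reduce width by factor 3, need √n to grow by 3 → need 3² = 9 times as many samples.

Current: n = 81, width = 2.51
New: n = 729, width ≈ 0.83

Width reduced by factor of 2.51/0.83 = 3.02.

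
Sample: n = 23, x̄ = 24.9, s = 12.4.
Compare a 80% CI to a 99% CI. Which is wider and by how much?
99% CI is wider by 7.75

df = 22
80% CI: t* = 1.321, (21.48, 28.32), width = 2 · t* · s/√n = 6.83
99% CI: t* = 2.819, (17.61, 32.19), width = 2 · t* · s/√n = 14.58

The 99% CI is wider by 14.58 - 6.83 = 7.75.
Higher confidence requires a wider interval.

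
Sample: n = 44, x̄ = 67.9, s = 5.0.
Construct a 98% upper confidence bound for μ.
μ ≤ 69.50

Upper bound (one-sided):
t* = 2.118 (one-sided for 98%)
Upper bound = x̄ + t* · s/√n = 67.9 + 2.118 · 5.0/√44 = 69.50

We are 98% confident that μ ≤ 69.50.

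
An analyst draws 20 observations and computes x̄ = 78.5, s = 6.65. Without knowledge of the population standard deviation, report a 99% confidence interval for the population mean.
(74.25, 82.75)

t-interval (σ unknown):
df = n - 1 = 19
t* = 2.861 for 99% confidence

Margin of error = t* · s/√n = 2.861 · 6.65/√20 = 4.25

CI: (74.25, 82.75)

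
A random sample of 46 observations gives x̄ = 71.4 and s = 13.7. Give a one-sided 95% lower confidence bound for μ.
μ ≥ 68.01

Lower bound (one-sided):
t* = 1.679 (one-sided for 95%)
Lower bound = x̄ - t* · s/√n = 71.4 - 1.679 · 13.7/√46 = 68.01

We are 95% confident that μ ≥ 68.01.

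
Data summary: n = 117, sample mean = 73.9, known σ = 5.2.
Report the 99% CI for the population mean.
(72.66, 75.14)

z-interval (σ known):
z* = 2.576 for 99% confidence

Margin of error = z* · σ/√n = 2.576 · 5.2/√117 = 1.24

CI: (73.9 - 1.24, 73.9 + 1.24) = (72.66, 75.14)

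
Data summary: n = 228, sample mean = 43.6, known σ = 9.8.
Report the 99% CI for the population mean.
(41.93, 45.27)

z-interval (σ known):
z* = 2.576 for 99% confidence

Margin of error = z* · σ/√n = 2.576 · 9.8/√228 = 1.67

CI: (43.6 - 1.67, 43.6 + 1.67) = (41.93, 45.27)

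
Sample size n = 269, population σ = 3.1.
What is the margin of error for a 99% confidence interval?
Margin of error = 0.49

Margin of error = z* · σ/√n
= 2.576 · 3.1/√269
= 2.576 · 3.1/16.4012
= 0.49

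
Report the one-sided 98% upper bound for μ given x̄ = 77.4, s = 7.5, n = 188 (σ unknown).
μ ≤ 78.53

Upper bound (one-sided):
t* = 2.068 (one-sided for 98%)
Upper bound = x̄ + t* · s/√n = 77.4 + 2.068 · 7.5/√188 = 78.53

We are 98% confident that μ ≤ 78.53.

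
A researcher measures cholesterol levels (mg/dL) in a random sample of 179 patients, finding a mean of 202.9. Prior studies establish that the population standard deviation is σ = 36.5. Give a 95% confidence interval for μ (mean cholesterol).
(197.55, 208.25)

z-interval (σ known):
z* = 1.960 for 95% confidence

Margin of error = z* · σ/√n = 1.960 · 36.5/√179 = 5.35

CI: (202.9 - 5.35, 202.9 + 5.35) = (197.55, 208.25)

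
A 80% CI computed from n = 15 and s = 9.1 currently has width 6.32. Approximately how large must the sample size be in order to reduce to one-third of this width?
n ≈ 135

CI width ∝ 1/√n
To reduce width by factor 3, need √n to grow by 3 → need 3² = 9 times as many samples.

Current: n = 15, width = 6.32
New: n = 135, width ≈ 2.02

Width reduced by factor of 6.32/2.02 = 3.13.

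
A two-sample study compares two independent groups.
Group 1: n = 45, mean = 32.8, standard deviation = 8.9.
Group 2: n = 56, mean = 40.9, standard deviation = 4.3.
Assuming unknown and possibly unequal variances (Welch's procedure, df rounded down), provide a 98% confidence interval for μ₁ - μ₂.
(-11.56, -4.64)

Difference: x̄₁ - x̄₂ = -8.10
SE = √(s₁²/n₁ + s₂²/n₂) = √(8.9²/45 + 4.3²/56) = 1.4458
df = 60.36 → 60 (Welch–Satterthwaite, rounded down)
t* = 2.390

CI: -8.10 ± 2.390 · 1.4458 = -8.10 ± 3.46 = (-11.56, -4.64)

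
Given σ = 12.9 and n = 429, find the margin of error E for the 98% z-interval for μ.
Margin of error = 1.45

Margin of error = z* · σ/√n
= 2.326 · 12.9/√429
= 2.326 · 12.9/20.7123
= 1.45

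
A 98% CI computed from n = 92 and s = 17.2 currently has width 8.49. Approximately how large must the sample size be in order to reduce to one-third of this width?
n ≈ 828

CI width ∝ 1/√n
To reduce width by factor 3, need √n to grow by 3 → need 3² = 9 times as many samples.

Current: n = 92, width = 8.49
New: n = 828, width ≈ 2.79

Width reduced by factor of 8.49/2.79 = 3.04.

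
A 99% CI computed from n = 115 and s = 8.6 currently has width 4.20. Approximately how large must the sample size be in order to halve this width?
n ≈ 460

CI width ∝ 1/√n
To reduce width by factor 2, need √n to grow by 2 → need 2² = 4 times as many samples.

Current: n = 115, width = 4.20
New: n = 460, width ≈ 2.07

Width reduced by factor of 4.20/2.07 = 2.03.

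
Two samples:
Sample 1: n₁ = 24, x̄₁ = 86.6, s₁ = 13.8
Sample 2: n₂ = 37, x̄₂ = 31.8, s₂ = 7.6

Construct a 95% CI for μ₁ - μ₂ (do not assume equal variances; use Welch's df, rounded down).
(48.52, 61.08)

Difference: x̄₁ - x̄₂ = 54.80
SE = √(s₁²/n₁ + s₂²/n₂) = √(13.8²/24 + 7.6²/37) = 3.0816
df = 32.15 → 32 (Welch–Satterthwaite, rounded down)
t* = 2.037

CI: 54.80 ± 2.037 · 3.0816 = 54.80 ± 6.28 = (48.52, 61.08)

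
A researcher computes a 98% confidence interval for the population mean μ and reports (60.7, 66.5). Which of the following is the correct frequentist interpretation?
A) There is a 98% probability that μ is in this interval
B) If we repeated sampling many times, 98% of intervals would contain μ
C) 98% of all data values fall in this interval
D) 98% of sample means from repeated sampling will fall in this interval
B

A) Wrong — μ is fixed; the randomness lives in the interval, not in μ.
B) Correct — this is the frequentist long-run coverage interpretation.
C) Wrong — a CI is about the parameter μ, not individual data values.
D) Wrong — coverage applies to intervals containing μ, not to future x̄ values.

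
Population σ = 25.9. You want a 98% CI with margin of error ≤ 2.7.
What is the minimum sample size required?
n ≥ 498

For margin E ≤ 2.7:
n ≥ (z* · σ / E)²
n ≥ (2.326 · 25.9 / 2.7)²
n ≥ 497.84

Minimum n = 498 (rounding up)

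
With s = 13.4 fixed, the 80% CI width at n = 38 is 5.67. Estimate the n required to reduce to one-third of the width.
n ≈ 342

CI width ∝ 1/√n
To reduce width by factor 3, need √n to grow by 3 → need 3² = 9 times as many samples.

Current: n = 38, width = 5.67
New: n = 342, width ≈ 1.86

Width reduced by factor of 5.67/1.86 = 3.05.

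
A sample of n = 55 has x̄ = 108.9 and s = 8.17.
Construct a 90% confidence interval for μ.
(107.06, 110.74)

t-interval (σ unknown):
df = n - 1 = 54
t* = 1.674 for 90% confidence

Margin of error = t* · s/√n = 1.674 · 8.17/√55 = 1.84

CI: (107.06, 110.74)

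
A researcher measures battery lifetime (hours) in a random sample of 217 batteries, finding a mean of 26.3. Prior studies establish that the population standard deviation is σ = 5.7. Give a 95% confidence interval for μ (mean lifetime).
(25.54, 27.06)

z-interval (σ known):
z* = 1.960 for 95% confidence

Margin of error = z* · σ/√n = 1.960 · 5.7/√217 = 0.76

CI: (26.3 - 0.76, 26.3 + 0.76) = (25.54, 27.06)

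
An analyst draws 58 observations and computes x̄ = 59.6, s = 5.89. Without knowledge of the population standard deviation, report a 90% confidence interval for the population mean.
(58.31, 60.89)

t-interval (σ unknown):
df = n - 1 = 57
t* = 1.672 for 90% confidence

Margin of error = t* · s/√n = 1.672 · 5.89/√58 = 1.29

CI: (58.31, 60.89)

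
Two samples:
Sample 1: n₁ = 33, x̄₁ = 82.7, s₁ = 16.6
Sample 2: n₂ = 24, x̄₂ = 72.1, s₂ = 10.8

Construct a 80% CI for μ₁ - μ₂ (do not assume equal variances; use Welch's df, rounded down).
(5.89, 15.31)

Difference: x̄₁ - x̄₂ = 10.60
SE = √(s₁²/n₁ + s₂²/n₂) = √(16.6²/33 + 10.8²/24) = 3.6346
df = 54.43 → 54 (Welch–Satterthwaite, rounded down)
t* = 1.297

CI: 10.60 ± 1.297 · 3.6346 = 10.60 ± 4.71 = (5.89, 15.31)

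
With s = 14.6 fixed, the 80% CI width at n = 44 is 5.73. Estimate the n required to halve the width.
n ≈ 176

CI width ∝ 1/√n
To reduce width by factor 2, need √n to grow by 2 → need 2² = 4 times as many samples.

Current: n = 44, width = 5.73
New: n = 176, width ≈ 2.83

Width reduced by factor of 5.73/2.83 = 2.02.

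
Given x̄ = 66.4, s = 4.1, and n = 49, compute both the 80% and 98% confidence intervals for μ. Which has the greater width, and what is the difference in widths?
98% CI is wider by 1.30

df = 48
80% CI: t* = 1.299, (65.64, 67.16), width = 2 · t* · s/√n = 1.52
98% CI: t* = 2.407, (64.99, 67.81), width = 2 · t* · s/√n = 2.82

The 98% CI is wider by 2.82 - 1.52 = 1.30.
Higher confidence requires a wider interval.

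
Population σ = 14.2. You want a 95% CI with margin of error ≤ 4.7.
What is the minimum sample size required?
n ≥ 36

For margin E ≤ 4.7:
n ≥ (z* · σ / E)²
n ≥ (1.960 · 14.2 / 4.7)²
n ≥ 35.07

Minimum n = 36 (rounding up)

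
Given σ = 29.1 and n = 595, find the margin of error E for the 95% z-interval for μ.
Margin of error = 2.34

Margin of error = z* · σ/√n
= 1.960 · 29.1/√595
= 1.960 · 29.1/24.3926
= 2.34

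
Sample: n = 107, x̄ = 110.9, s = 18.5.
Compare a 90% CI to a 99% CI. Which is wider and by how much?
99% CI is wider by 3.45

df = 106
90% CI: t* = 1.659, (107.93, 113.87), width = 2 · t* · s/√n = 5.93
99% CI: t* = 2.623, (106.21, 115.59), width = 2 · t* · s/√n = 9.38

The 99% CI is wider by 9.38 - 5.93 = 3.45.
Higher confidence requires a wider interval.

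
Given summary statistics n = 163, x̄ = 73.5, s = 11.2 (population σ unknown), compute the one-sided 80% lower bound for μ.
μ ≥ 72.76

Lower bound (one-sided):
t* = 0.844 (one-sided for 80%)
Lower bound = x̄ - t* · s/√n = 73.5 - 0.844 · 11.2/√163 = 72.76

We are 80% confident that μ ≥ 72.76.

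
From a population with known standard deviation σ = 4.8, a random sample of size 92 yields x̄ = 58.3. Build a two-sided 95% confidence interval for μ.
(57.32, 59.28)

z-interval (σ known):
z* = 1.960 for 95% confidence

Margin of error = z* · σ/√n = 1.960 · 4.8/√92 = 0.98

CI: (58.3 - 0.98, 58.3 + 0.98) = (57.32, 59.28)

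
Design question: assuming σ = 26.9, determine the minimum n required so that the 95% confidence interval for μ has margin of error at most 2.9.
n ≥ 331

For margin E ≤ 2.9:
n ≥ (z* · σ / E)²
n ≥ (1.960 · 26.9 / 2.9)²
n ≥ 330.54

Minimum n = 331 (rounding up)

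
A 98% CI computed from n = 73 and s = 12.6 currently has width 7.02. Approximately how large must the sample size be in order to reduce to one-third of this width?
n ≈ 657

CI width ∝ 1/√n
To reduce width by factor 3, need √n to grow by 3 → need 3² = 9 times as many samples.

Current: n = 73, width = 7.02
New: n = 657, width ≈ 2.29

Width reduced by factor of 7.02/2.29 = 3.07.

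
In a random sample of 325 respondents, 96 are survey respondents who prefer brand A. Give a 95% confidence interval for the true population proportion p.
(0.246, 0.345)

Proportion CI:
p̂ = 96/325 = 0.29538
SE = √(p̂(1-p̂)/n) = √(0.29538 · 0.70462 / 325) = 0.02531

z* = 1.960
Margin = z* · SE = 1.960 · 0.02531 = 0.0496

CI: 0.29538 ± 0.0496 = (0.246, 0.345)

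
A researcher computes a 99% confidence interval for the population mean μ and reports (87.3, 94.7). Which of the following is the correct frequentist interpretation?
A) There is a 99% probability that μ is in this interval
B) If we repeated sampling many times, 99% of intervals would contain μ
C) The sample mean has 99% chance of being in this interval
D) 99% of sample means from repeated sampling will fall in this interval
B

A) Wrong — μ is fixed; the randomness lives in the interval, not in μ.
B) Correct — this is the frequentist long-run coverage interpretation.
C) Wrong — x̄ is observed and sits in the interval by construction.
D) Wrong — coverage applies to intervals containing μ, not to future x̄ values.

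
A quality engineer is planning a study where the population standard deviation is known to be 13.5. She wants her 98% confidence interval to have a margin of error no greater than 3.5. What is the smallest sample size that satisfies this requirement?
n ≥ 81

For margin E ≤ 3.5:
n ≥ (z* · σ / E)²
n ≥ (2.326 · 13.5 / 3.5)²
n ≥ 80.49

Minimum n = 81 (rounding up)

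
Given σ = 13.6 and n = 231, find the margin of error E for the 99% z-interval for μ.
Margin of error = 2.31

Margin of error = z* · σ/√n
= 2.576 · 13.6/√231
= 2.576 · 13.6/15.1987
= 2.31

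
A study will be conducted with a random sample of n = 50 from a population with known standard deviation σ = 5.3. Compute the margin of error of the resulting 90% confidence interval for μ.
Margin of error = 1.23

Margin of error = z* · σ/√n
= 1.645 · 5.3/√50
= 1.645 · 5.3/7.0711
= 1.23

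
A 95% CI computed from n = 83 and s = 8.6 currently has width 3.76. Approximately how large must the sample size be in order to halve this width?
n ≈ 332

CI width ∝ 1/√n
To reduce width by factor 2, need √n to grow by 2 → need 2² = 4 times as many samples.

Current: n = 83, width = 3.76
New: n = 332, width ≈ 1.86

Width reduced by factor of 3.76/1.86 = 2.02.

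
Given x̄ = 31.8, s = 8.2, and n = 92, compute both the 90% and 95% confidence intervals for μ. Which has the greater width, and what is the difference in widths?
95% CI is wider by 0.56

df = 91
90% CI: t* = 1.662, (30.38, 33.22), width = 2 · t* · s/√n = 2.84
95% CI: t* = 1.986, (30.10, 33.50), width = 2 · t* · s/√n = 3.40

The 95% CI is wider by 3.40 - 2.84 = 0.56.
Higher confidence requires a wider interval.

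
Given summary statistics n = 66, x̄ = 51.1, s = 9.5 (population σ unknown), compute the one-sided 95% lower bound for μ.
μ ≥ 49.15

Lower bound (one-sided):
t* = 1.669 (one-sided for 95%)
Lower bound = x̄ - t* · s/√n = 51.1 - 1.669 · 9.5/√66 = 49.15

We are 95% confident that μ ≥ 49.15.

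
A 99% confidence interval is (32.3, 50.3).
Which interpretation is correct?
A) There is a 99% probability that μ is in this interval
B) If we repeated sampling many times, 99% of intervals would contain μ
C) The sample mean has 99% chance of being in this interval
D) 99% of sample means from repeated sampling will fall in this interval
B

A) Wrong — μ is fixed; the randomness lives in the interval, not in μ.
B) Correct — this is the frequentist long-run coverage interpretation.
C) Wrong — x̄ is observed and sits in the interval by construction.
D) Wrong — coverage applies to intervals containing μ, not to future x̄ values.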